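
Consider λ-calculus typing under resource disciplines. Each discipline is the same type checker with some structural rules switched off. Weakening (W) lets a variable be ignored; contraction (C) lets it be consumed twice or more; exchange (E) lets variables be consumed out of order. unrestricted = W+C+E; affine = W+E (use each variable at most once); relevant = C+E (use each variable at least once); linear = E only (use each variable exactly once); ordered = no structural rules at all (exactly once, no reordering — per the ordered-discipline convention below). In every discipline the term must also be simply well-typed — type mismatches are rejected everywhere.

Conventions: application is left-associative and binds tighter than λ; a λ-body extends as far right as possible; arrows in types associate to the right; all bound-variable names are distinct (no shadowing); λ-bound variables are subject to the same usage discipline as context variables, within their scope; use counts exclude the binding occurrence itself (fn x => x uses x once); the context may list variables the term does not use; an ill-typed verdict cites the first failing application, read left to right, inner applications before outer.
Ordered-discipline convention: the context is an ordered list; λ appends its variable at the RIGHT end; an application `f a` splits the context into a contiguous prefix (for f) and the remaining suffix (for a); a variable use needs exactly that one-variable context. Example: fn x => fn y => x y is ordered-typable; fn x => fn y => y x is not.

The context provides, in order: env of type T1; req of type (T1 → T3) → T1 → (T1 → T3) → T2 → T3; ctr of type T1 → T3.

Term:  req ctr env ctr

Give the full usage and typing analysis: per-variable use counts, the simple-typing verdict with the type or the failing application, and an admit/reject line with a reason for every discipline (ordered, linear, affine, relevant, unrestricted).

variable uses: env ×1; req ×1; ctr ×2
left-to-right use order: req, ctr, env, ctr
typing: well-typed at T2 → T3
ordered: ✗, needs contraction — ctr ×2
linear: ✗, needs contraction — ctr ×2
affine: ✗, needs contraction — ctr ×2
relevant: ✓, every one of env, req, ctr appears
unrestricted: ✓, type-checks (T2 → T3) and nothing is barred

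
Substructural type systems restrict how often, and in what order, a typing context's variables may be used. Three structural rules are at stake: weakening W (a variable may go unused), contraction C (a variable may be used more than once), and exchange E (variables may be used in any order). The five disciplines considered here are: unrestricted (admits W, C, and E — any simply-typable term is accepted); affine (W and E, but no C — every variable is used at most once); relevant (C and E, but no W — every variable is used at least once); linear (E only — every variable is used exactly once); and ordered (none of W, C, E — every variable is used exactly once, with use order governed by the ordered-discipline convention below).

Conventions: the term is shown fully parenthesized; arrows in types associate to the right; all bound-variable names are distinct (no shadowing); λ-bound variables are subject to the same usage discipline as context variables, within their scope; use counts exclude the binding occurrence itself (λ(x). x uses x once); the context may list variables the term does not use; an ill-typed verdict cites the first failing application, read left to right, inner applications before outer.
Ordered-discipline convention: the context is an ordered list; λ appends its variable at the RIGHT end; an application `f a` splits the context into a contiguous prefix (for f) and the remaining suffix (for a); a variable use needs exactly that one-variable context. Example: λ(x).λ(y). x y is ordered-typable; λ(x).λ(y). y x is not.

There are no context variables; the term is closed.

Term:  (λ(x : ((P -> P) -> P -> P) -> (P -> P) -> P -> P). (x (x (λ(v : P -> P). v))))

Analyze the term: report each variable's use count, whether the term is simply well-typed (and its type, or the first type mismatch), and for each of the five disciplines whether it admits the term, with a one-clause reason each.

usage: x (λ-bound): 2, v (λ-bound): 1
use order (left to right): x, x, v
typing: well-typed at (((P -> P) -> P -> P) -> (P -> P) -> P -> P) -> (P -> P) -> P -> P
ordered: ✗ — needs contraction — x ×2
linear: ✗ — needs contraction — x ×2
affine: ✗ — needs contraction — x ×2
relevant: ✓ — x, v: all used, weakening unneeded
unrestricted: ✓ — simply typable at (((P -> P) -> P -> P) -> (P -> P) -> P -> P) -> (P -> P) -> P -> P; W, C, E all held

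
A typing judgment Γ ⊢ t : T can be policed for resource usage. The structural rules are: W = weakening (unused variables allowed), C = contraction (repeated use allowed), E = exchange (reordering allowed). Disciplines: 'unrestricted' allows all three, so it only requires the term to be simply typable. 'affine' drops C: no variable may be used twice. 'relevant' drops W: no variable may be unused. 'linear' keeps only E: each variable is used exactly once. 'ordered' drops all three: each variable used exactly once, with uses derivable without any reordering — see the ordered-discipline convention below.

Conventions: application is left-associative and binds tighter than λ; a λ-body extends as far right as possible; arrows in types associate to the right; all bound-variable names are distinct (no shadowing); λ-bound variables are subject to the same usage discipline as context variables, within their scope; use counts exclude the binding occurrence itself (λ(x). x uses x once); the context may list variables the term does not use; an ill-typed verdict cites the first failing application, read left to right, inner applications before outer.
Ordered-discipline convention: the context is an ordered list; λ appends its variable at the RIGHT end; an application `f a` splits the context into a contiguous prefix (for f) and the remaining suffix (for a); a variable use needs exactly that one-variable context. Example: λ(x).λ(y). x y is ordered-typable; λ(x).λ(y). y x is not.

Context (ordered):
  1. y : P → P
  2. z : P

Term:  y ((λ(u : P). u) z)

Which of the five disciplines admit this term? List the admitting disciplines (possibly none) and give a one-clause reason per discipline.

admitted by: ordered, linear, affine, relevant, unrestricted
counts: y: 1, z: 1, u (bound): 1
uses in reading order: y, u, z
typing: well-typed — term : P
ordered: ✓ — y, z, u once each; derivable with no W/C/E
linear: ✓ — each of y, z, u used exactly once
affine: ✓ — none of y, z, u used more than once
relevant: ✓ — at least one use each (y, z, u)
unrestricted: ✓ — well-typed at P; no restrictions here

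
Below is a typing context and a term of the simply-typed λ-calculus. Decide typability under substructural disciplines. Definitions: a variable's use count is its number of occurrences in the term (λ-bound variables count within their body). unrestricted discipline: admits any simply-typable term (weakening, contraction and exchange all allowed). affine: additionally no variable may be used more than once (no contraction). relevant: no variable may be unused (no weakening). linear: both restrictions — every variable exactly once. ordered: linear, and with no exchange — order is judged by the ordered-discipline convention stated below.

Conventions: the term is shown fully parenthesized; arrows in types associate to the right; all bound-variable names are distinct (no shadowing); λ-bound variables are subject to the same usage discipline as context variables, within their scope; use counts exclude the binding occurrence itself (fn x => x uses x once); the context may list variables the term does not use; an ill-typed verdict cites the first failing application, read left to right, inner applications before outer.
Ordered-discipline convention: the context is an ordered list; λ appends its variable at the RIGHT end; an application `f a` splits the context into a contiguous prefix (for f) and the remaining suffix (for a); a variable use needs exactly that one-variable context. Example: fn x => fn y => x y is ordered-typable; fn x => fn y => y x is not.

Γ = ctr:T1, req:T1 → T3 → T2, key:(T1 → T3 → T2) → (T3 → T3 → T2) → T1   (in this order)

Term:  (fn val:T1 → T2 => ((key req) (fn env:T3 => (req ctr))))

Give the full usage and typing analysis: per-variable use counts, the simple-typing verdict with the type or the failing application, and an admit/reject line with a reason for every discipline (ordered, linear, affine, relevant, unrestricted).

variable uses: ctr: 1×; req: 2×; key: 1×; val (λ-bound): 0×; env (λ-bound): 0×
use order (left to right): key, req, req, ctr
typing: ✓ — (T1 → T2) → T1
ordered: ✗, repeated use of req ×2; val, env never used (weakening)
linear: ✗, repeated use of req ×2; val, env never used (weakening)
affine: ✗, repeated use of req ×2
relevant: ✗, val, env never used (weakening)
unrestricted: ✓, well-typed at (T1 → T2) → T1; no restrictions here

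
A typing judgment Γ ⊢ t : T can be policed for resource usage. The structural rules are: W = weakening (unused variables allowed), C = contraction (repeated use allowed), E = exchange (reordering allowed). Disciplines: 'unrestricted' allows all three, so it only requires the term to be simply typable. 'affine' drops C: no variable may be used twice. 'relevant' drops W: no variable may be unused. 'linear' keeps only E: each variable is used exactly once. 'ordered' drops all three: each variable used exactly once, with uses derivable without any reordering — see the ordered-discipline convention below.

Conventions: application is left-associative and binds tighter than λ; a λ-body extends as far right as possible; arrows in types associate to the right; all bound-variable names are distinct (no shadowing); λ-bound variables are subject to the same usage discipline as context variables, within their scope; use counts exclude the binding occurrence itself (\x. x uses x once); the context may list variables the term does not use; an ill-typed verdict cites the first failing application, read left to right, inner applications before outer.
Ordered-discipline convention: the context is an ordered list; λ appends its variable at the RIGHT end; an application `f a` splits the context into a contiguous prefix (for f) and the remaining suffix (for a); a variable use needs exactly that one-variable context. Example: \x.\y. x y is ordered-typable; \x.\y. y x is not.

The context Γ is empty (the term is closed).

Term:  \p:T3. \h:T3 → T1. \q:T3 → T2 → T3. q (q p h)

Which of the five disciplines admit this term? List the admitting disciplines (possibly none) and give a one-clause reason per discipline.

admitting disciplines: none
counts: p (λ-bound)=1; h (λ-bound)=1; q (λ-bound)=2
left-to-right use order: q, q, p, h
typing: ill-typed: an argument T3 → T1 mismatches the expected T2
ordered ✗ (a type mismatch blocks all five)
linear ✗ (the type mismatch rejects it)
affine ✗ (not simply typable)
relevant ✗ (fails simple typing)
unrestricted ✗ (a type mismatch blocks all five)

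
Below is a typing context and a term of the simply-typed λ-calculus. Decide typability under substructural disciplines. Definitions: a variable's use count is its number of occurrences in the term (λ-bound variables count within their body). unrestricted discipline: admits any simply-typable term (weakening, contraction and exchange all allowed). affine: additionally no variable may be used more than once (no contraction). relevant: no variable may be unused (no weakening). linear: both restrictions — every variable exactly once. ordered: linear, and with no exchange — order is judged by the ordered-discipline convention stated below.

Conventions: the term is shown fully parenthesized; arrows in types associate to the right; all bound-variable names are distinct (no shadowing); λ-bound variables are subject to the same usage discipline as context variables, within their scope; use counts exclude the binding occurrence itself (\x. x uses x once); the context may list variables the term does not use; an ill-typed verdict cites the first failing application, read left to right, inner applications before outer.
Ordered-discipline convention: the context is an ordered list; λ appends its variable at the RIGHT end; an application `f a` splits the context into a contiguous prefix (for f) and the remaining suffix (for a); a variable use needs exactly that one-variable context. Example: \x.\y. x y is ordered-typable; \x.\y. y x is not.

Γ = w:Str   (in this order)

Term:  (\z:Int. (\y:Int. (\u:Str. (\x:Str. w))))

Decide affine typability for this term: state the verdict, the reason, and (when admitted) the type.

yes — no duplicate uses among w, z, y, u, x; term : Int -> Int -> Str -> Str -> Str
use counts: w: 1×; z (bound): 0×; y (bound): 0×; u (bound): 0×; x (bound): 0×
left-to-right use order: w
typing: well-typed at Int -> Int -> Str -> Str -> Str
across the five disciplines: ordered ✗, linear ✗, affine ✓, relevant ✗, unrestricted ✓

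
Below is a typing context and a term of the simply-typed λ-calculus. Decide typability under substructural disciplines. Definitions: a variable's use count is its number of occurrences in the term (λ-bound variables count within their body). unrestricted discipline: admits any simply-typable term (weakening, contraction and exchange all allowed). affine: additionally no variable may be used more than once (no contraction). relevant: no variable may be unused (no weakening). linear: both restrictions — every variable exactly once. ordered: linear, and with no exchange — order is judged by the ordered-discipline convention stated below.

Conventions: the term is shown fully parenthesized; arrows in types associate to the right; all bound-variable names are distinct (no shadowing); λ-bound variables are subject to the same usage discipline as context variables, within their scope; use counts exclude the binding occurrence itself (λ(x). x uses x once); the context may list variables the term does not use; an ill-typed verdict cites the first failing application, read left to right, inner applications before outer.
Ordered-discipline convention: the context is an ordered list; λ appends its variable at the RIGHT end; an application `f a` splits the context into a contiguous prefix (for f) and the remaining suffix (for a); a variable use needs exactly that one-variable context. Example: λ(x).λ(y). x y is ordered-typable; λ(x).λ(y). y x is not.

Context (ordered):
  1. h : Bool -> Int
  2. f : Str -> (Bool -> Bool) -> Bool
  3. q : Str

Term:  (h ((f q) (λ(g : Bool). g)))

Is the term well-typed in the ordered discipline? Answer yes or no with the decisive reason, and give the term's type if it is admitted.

yes — single-use (h, f, q, g), ordered derivation ok; term : Int
usage: h: 1; f: 1; q: 1; g (bound): 1
use order (left to right): h, f, q, g
typing: well-typed — term : Int
summary: ordered ✓; linear ✓; affine ✓; relevant ✓; unrestricted ✓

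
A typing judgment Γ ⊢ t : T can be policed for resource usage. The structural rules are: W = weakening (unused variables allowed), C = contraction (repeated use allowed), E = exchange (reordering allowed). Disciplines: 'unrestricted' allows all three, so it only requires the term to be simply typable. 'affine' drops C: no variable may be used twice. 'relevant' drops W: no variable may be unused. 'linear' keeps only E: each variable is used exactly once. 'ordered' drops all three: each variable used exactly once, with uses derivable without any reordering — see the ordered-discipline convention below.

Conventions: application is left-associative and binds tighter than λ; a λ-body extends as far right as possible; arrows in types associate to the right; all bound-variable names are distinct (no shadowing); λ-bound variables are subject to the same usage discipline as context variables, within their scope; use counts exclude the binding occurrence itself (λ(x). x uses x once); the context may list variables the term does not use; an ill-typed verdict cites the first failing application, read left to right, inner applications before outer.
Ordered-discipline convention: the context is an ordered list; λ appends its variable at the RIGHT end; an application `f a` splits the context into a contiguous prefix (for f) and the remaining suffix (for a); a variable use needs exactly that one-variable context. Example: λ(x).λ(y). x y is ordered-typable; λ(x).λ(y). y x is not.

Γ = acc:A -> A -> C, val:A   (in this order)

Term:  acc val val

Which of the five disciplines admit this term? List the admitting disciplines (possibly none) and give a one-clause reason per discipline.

accepted by: relevant, unrestricted
variable uses: acc: 1; val: 2
use order (left to right): acc, val, val
typing: the term checks, with type C
ordered ✗ (val ×2 used more than once (contraction))
linear ✗ (val ×2 used more than once (contraction))
affine ✗ (val ×2 used more than once (contraction))
relevant ✓ (none of acc, val goes unused)
unrestricted ✓ (simply typable at C; W, C, E all held)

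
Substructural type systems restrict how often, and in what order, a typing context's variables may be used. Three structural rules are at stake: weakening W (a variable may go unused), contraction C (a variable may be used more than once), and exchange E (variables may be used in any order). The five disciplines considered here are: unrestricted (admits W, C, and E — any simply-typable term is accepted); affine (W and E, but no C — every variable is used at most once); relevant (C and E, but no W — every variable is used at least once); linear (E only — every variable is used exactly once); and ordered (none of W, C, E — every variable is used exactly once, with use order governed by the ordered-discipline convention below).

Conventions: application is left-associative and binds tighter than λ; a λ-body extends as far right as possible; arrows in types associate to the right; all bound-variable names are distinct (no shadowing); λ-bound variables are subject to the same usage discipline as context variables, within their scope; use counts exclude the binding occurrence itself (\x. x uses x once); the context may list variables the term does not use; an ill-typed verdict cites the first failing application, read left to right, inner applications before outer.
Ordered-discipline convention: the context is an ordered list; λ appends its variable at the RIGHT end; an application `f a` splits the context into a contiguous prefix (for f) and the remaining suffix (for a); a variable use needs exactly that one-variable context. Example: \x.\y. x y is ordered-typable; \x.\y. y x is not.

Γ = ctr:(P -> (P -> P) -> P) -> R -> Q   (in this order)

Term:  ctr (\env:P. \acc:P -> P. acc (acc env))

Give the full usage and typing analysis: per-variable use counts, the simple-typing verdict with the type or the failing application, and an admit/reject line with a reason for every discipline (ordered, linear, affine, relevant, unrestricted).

use counts: ctr=1; env (λ-bound)=1; acc (λ-bound)=2
use order (left to right): ctr, acc, acc, env
typing: well-typed at R -> Q
ordered: ✗, acc ×2 used more than once (contraction)
linear: ✗, acc ×2 used more than once (contraction)
affine: ✗, acc ×2 used more than once (contraction)
relevant: ✓, every one of ctr, env, acc appears
unrestricted: ✓, typability at R -> Q is all that's needed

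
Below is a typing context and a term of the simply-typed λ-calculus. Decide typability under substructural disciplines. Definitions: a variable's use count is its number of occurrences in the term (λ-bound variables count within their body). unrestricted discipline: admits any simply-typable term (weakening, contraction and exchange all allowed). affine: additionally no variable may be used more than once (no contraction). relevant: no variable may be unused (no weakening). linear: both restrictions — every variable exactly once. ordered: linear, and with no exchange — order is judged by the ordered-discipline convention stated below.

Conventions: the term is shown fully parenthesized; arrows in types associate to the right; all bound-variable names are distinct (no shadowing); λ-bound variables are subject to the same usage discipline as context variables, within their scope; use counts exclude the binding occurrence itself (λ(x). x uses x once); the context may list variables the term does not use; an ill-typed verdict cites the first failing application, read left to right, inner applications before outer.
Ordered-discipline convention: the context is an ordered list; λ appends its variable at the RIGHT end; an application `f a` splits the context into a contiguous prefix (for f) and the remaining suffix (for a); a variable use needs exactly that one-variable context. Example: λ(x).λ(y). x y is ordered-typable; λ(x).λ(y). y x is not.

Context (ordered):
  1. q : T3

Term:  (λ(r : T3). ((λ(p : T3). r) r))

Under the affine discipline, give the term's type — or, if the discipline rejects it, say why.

not well-typed under affine — repeated use of r ×2
counts: q: 0, r (λ-bound): 2, p (λ-bound): 0
order of uses: r, r
typing: ✓ — T3 → T3
all disciplines: ordered ✗; linear ✗; affine ✗; relevant ✗; unrestricted ✓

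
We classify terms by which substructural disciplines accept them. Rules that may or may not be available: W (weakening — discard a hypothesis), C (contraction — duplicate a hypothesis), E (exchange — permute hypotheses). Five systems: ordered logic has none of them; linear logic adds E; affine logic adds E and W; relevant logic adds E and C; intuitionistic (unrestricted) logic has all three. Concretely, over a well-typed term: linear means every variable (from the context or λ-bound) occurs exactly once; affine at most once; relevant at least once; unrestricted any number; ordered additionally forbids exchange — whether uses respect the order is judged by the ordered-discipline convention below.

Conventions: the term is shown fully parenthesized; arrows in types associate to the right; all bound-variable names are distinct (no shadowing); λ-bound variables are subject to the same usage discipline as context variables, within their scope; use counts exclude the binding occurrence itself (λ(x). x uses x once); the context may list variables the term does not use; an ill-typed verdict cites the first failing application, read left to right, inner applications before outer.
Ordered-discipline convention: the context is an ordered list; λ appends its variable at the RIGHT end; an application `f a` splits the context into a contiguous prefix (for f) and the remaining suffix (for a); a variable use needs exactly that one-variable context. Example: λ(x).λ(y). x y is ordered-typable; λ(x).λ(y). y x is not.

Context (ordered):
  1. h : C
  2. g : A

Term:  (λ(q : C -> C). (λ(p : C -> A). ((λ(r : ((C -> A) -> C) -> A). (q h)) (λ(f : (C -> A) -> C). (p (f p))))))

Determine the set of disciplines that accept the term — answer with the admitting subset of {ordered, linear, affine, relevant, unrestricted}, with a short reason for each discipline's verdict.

admitted by: unrestricted
usage: h=1, g=0, q [bound]=1, p [bound]=2, r [bound]=0, f [bound]=1
left-to-right use order: q, h, p, f, p
typing: ✓ — (C -> C) -> (C -> A) -> C
ordered: ✗ — uses contraction: p ×2; needs weakening: g, r unused
linear: ✗ — uses contraction: p ×2; needs weakening: g, r unused
affine: ✗ — uses contraction: p ×2
relevant: ✗ — needs weakening: g, r unused
unrestricted: ✓ — typability at (C -> C) -> (C -> A) -> C is all that's needed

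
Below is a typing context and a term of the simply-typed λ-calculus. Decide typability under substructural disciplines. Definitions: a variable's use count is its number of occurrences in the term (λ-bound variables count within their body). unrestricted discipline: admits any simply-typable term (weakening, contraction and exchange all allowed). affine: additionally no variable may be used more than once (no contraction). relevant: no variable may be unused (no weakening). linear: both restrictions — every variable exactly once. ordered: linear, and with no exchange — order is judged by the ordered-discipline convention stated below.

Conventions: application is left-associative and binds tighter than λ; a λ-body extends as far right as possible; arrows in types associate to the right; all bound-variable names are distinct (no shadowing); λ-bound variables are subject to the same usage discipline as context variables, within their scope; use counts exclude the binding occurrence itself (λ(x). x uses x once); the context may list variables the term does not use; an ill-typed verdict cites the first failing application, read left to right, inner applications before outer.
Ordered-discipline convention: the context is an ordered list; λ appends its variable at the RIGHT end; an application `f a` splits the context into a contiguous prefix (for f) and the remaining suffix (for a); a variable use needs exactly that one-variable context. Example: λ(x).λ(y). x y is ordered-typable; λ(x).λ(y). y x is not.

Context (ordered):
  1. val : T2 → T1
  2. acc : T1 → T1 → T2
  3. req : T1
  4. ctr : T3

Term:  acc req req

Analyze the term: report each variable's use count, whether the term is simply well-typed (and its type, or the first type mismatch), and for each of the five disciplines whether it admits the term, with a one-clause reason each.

use counts: val: 0×, acc: 1×, req: 2×, ctr: 0×
left-to-right use order: acc, req, req
typing: well-typed at T2
ordered: ✗, needs contraction — req ×2; unused: val, ctr — weakening required
linear: ✗, needs contraction — req ×2; unused: val, ctr — weakening required
affine: ✗, needs contraction — req ×2
relevant: ✗, unused: val, ctr — weakening required
unrestricted: ✓, type-checks (T2) and nothing is barred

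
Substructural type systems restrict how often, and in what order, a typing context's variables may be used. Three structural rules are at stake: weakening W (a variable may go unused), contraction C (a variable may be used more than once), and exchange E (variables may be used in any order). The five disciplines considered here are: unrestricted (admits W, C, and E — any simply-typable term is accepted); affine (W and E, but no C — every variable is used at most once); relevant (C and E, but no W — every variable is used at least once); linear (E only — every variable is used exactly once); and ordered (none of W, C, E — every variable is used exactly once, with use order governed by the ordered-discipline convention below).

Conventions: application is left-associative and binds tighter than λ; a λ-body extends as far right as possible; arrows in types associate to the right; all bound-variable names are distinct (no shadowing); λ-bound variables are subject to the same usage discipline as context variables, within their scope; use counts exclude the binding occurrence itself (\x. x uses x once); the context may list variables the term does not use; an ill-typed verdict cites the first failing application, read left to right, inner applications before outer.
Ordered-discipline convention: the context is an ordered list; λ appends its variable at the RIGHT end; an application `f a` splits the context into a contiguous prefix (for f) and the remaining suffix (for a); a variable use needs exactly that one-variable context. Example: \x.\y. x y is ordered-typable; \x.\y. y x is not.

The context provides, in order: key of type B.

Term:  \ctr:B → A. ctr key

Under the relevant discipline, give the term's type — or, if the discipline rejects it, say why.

term : (B → A) → A
use counts: key=1; ctr (λ-bound)=1
use order (left to right): ctr, key
typing: ✓ — (B → A) → A
all disciplines: ordered ✗, linear ✓, affine ✓, relevant ✓, unrestricted ✓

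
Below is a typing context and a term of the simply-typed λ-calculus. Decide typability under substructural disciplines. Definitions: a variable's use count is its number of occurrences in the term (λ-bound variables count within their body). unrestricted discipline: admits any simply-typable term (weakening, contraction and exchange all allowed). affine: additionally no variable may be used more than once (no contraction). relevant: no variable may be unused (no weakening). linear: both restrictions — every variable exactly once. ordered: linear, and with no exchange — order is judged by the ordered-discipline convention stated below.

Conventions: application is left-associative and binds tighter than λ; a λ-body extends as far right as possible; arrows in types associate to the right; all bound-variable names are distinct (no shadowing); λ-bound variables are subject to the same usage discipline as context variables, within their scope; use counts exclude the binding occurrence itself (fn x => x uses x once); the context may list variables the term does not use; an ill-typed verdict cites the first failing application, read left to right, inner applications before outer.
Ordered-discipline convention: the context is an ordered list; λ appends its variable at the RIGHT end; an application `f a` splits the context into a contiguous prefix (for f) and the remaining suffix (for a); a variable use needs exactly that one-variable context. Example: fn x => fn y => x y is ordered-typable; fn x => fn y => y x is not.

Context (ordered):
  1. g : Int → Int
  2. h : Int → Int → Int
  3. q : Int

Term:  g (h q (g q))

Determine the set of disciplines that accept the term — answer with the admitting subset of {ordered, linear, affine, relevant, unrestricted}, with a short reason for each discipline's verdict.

admitted in: relevant, unrestricted
usage: g: 2×; h: 1×; q: 2×
order of uses: g, h, q, g, q
typing: well-typed at Int
ordered ✗ (repeated use of g ×2, q ×2)
linear ✗ (repeated use of g ×2, q ×2)
affine ✗ (repeated use of g ×2, q ×2)
relevant ✓ (g, h, q: all used, weakening unneeded)
unrestricted ✓ (typability at Int is all that's needed)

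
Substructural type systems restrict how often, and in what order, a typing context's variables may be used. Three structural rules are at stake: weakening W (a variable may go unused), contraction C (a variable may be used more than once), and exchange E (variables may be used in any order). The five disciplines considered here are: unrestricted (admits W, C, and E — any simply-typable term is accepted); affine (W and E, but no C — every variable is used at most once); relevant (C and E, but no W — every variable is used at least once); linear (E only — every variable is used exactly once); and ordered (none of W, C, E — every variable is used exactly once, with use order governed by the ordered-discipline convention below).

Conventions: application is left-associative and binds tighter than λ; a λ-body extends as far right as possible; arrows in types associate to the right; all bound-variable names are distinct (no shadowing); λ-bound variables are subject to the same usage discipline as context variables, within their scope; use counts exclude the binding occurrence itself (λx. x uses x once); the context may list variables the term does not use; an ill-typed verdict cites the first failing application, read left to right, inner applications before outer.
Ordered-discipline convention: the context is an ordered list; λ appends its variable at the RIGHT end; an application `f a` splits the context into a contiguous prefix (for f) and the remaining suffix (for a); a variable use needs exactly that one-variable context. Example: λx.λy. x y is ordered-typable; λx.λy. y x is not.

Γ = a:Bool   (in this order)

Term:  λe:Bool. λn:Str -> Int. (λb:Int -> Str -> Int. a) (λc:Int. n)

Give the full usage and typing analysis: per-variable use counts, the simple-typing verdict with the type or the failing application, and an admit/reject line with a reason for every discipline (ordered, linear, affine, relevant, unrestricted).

counts: a: 1; e [bound]: 0; n [bound]: 1; b [bound]: 0; c [bound]: 0
left-to-right use order: a, n
typing: well-typed — term : Bool -> (Str -> Int) -> Bool
ordered: ✗, unused: e, b, c — weakening required
linear: ✗, unused: e, b, c — weakening required
affine: ✓, at most one use each (a, e, n, b, c)
relevant: ✗, unused: e, b, c — weakening required
unrestricted: ✓, type-checks (Bool -> (Str -> Int) -> Bool) and nothing is barred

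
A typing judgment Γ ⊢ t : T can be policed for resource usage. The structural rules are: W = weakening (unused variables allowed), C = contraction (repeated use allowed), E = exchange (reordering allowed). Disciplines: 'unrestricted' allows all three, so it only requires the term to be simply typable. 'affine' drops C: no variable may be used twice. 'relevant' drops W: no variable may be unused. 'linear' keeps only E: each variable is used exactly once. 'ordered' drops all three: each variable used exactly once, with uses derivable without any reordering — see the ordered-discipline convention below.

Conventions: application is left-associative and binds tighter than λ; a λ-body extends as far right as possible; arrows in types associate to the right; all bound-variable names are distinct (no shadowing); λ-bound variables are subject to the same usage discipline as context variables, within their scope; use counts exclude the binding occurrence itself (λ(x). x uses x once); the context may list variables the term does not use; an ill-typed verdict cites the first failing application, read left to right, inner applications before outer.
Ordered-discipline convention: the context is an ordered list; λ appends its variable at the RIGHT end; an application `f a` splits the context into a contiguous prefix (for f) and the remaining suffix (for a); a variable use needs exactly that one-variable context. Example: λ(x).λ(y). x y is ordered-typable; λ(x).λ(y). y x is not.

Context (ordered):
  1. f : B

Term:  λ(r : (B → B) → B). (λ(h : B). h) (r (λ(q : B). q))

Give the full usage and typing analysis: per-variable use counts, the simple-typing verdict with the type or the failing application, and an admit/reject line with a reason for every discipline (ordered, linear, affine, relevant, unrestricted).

usage: f=0; r (bound)=1; h (bound)=1; q (bound)=1
order of uses: h, r, q
typing: well-typed at ((B → B) → B) → B
ordered ✗ (needs weakening: f unused)
linear ✗ (needs weakening: f unused)
affine ✓ (f, r, h, q: no repeats, contraction unneeded)
relevant ✗ (needs weakening: f unused)
unrestricted ✓ (type-checks (((B → B) → B) → B) and nothing is barred)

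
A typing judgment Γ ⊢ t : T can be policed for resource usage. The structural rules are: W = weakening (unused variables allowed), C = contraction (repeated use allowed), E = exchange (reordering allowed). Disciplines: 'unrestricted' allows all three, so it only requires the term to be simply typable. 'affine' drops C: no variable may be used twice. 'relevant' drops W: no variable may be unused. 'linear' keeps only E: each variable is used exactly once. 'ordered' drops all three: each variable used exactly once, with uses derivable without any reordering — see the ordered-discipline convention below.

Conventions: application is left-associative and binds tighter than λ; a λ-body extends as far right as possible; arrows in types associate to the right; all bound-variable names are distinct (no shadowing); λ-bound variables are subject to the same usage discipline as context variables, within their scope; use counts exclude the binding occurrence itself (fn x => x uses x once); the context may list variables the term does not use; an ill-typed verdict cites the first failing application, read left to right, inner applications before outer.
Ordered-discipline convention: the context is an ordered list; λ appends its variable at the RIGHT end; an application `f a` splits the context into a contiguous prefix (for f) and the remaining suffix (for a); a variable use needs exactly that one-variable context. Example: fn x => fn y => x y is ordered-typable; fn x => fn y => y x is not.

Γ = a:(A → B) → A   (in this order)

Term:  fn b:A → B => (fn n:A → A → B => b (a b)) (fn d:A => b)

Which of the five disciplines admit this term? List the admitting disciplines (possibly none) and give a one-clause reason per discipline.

admitted in: unrestricted
variable uses: a: 1×; b [bound]: 3×; n [bound]: 0×; d [bound]: 0×
uses in reading order: b, a, b, b
typing: ✓ — (A → B) → B
ordered: ✗ — repeated use of b ×3; n, d left unused
linear: ✗ — repeated use of b ×3; n, d left unused
affine: ✗ — repeated use of b ×3
relevant: ✗ — n, d left unused
unrestricted: ✓ — typability at (A → B) → B is all that's needed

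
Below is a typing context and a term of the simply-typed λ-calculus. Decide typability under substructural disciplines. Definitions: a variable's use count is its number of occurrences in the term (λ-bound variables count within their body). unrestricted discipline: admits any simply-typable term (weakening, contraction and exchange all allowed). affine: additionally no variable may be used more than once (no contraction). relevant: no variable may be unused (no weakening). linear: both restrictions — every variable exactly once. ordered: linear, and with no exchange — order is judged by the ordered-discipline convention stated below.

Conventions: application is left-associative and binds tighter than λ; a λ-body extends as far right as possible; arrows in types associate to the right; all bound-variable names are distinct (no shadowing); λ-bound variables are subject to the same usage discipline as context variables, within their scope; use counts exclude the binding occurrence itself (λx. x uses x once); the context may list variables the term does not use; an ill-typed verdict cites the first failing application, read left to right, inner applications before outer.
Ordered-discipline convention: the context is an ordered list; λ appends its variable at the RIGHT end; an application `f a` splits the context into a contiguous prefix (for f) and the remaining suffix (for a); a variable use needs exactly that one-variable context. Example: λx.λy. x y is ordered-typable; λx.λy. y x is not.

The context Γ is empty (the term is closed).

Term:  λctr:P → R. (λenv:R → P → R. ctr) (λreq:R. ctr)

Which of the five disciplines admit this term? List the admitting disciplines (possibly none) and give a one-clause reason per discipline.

admitted by: unrestricted
use counts: ctr (bound)=2; env (bound)=0; req (bound)=0
use order (left to right): ctr, ctr
typing: well-typed — term : (P → R) → P → R
ordered: ✗, repeated use of ctr ×2; needs weakening: env, req unused
linear: ✗, repeated use of ctr ×2; needs weakening: env, req unused
affine: ✗, repeated use of ctr ×2
relevant: ✗, needs weakening: env, req unused
unrestricted: ✓, simply typable at (P → R) → P → R; W, C, E all held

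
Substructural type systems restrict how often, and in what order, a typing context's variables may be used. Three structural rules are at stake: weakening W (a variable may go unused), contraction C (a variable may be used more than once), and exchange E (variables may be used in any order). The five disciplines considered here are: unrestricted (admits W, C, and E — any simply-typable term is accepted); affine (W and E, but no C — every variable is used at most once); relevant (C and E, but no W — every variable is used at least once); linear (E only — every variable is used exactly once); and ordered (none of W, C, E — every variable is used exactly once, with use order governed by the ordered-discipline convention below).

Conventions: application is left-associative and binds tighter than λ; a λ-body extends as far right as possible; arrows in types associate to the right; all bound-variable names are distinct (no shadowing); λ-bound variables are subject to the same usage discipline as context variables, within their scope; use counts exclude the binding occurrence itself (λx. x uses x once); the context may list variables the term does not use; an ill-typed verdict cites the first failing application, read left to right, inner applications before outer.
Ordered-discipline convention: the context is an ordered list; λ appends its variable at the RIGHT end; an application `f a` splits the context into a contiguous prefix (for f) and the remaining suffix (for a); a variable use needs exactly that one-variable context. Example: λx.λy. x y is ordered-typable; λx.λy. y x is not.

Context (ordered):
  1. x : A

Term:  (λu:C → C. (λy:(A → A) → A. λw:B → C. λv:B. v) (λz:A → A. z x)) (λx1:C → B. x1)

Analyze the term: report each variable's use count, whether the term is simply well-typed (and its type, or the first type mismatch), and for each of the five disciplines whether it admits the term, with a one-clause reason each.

use counts: x: 1, u [bound]: 0, y [bound]: 0, w [bound]: 0, v [bound]: 1, z [bound]: 1, x1 [bound]: 1
left-to-right use order: v, z, x, x1
typing: ill-typed: argument of type (C → B) → C → B where C → C is required
ordered: ✗, not simply typable
linear: ✗, fails simple typing
affine: ✗, a type mismatch blocks all five
relevant: ✗, the type mismatch rejects it
unrestricted: ✗, not simply typable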